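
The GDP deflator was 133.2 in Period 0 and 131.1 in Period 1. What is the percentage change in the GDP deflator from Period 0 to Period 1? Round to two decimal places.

Change = (131.1 − 133.2) / 133.2 × 100
       = -2.1 / 133.2 × 100 = -1.5766%

-1.58%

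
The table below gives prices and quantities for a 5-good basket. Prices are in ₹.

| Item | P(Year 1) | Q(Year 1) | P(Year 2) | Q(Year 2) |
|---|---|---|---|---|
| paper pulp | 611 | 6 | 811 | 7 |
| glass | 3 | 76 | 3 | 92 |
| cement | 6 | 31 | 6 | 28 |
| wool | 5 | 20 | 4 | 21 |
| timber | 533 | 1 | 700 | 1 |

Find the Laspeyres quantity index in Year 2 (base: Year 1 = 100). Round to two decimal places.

113.71

Laspeyres quantity index uses base-period prices as weights.
ΣP(Year 1)·Q(Year 2) = 611×7 + 3×92 + 6×28 + 5×21 + 533×1 = 4277 + 276 + 168 + 105 + 533 = 5359
ΣP(Year 1)·Q(Year 1) = 611×6 + 3×76 + 6×31 + 5×20 + 533×1 = 3666 + 228 + 186 + 100 + 533 = 4713
Index = 5359 / 4713 × 100 = 113.7068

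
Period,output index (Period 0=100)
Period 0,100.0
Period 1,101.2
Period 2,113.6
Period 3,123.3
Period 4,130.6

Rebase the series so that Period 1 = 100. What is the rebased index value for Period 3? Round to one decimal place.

121.8

Rebased(Period 3) = 123.3 / 101.2 × 100 = 121.8379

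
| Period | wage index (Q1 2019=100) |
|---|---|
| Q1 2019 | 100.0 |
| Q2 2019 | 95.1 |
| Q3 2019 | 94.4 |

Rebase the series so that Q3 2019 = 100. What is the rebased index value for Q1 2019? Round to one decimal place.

105.9

Rebased(Q1 2019) = 100.0 / 94.4 × 100 = 105.9322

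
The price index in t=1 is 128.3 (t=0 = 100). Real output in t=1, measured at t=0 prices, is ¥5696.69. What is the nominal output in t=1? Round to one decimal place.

7308.9

Nominal = Real × (Index/100) = 5696.69 × (128.3/100)
        = 5696.69 × 1.283 = 7308.8533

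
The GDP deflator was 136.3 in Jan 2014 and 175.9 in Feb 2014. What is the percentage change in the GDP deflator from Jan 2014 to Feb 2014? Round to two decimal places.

29.05%

Change = (175.9 − 136.3) / 136.3 × 100
       = 39.6 / 136.3 × 100 = 29.0536%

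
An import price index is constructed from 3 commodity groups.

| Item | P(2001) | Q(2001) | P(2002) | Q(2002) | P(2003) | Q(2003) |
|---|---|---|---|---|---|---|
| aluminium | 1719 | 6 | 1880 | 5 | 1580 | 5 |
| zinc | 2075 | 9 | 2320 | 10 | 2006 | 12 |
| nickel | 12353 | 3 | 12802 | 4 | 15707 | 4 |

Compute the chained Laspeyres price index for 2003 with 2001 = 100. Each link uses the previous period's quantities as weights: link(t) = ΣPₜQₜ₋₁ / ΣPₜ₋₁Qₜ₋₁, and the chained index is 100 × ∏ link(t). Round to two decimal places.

Link 2001→2002:
ΣP(2002)Q(2001) = 1880×6 + 2320×9 + 12802×3 = 11280 + 20880 + 38406 = 70566
ΣP(2001)Q(2001) = 1719×6 + 2075×9 + 12353×3 = 10314 + 18675 + 37059 = 66048
link = 70566/66048 = 1.068405
Link 2002→2003:
ΣP(2003)Q(2002) = 1580×5 + 2006×10 + 15707×4 = 7900 + 20060 + 62828 = 90788
ΣP(2002)Q(2002) = 1880×5 + 2320×10 + 12802×4 = 9400 + 23200 + 51208 = 83808
link = 90788/83808 = 1.083286
Chained index = 100 × 1.068405 × 1.083286 = 115.7388

115.74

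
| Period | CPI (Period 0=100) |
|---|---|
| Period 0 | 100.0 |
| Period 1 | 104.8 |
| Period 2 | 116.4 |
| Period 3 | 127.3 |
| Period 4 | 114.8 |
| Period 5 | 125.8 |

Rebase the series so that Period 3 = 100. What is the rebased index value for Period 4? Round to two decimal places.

90.18

Rebased(Period 4) = 114.8 / 127.3 × 100 = 90.1807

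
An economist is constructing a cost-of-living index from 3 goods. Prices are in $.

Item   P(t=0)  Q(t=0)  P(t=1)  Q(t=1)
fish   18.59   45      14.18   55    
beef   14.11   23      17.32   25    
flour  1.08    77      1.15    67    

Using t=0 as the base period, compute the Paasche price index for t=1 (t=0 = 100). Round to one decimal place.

89.1

Paasche price index uses current-period quantities as weights.
ΣP(t=1)·Q(t=1) = 14.18×55 + 17.32×25 + 1.15×67 = 779.9 + 433 + 77.05 = 1289.95
ΣP(t=0)·Q(t=1) = 18.59×55 + 14.11×25 + 1.08×67 = 1022.45 + 352.75 + 72.36 = 1447.56
Index = 1289.95 / 1447.56 × 100 = 89.1120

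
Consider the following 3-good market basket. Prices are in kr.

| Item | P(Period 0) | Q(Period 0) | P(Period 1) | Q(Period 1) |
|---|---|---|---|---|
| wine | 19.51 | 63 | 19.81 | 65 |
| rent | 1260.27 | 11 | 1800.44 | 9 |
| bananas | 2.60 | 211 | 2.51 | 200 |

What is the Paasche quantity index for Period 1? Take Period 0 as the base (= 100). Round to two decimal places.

83.37

Paasche quantity index uses current-period prices as weights.
ΣP(Period 1)·Q(Period 1) = 19.81×65 + 1800.44×9 + 2.51×200 = 1287.65 + 16203.96 + 502 = 17993.61
ΣP(Period 1)·Q(Period 0) = 19.81×63 + 1800.44×11 + 2.51×211 = 1248.03 + 19804.84 + 529.61 = 21582.48
Index = 17993.61 / 21582.48 × 100 = 83.3714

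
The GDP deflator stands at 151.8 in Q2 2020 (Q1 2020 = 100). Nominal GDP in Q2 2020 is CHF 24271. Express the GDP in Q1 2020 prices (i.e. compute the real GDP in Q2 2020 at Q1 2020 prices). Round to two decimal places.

15988.80

Real = Nominal ÷ (Index/100) = 24271 ÷ (151.8/100)
     = 24271 ÷ 1.518 = 15988.8011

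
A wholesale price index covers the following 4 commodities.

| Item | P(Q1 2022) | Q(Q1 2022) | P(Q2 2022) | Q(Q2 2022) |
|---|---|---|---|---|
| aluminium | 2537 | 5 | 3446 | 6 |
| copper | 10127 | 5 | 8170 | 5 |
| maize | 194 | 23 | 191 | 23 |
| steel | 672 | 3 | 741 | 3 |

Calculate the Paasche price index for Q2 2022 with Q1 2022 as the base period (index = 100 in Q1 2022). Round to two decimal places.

Paasche price index uses current-period quantities as weights.
ΣP(Q2 2022)·Q(Q2 2022) = 3446×6 + 8170×5 + 191×23 + 741×3 = 20676 + 40850 + 4393 + 2223 = 68142
ΣP(Q1 2022)·Q(Q2 2022) = 2537×6 + 10127×5 + 194×23 + 672×3 = 15222 + 50635 + 4462 + 2016 = 72335
Index = 68142 / 72335 × 100 = 94.2034

94.20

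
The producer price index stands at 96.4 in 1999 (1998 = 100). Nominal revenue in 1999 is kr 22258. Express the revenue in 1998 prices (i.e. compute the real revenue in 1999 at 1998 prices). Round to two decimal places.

Real = Nominal ÷ (Index/100) = 22258 ÷ (96.4/100)
     = 22258 ÷ 0.964 = 23089.2116

23089.21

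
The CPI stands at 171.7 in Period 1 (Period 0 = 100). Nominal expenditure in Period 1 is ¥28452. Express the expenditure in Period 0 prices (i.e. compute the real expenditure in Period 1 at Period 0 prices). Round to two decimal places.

Real = Nominal ÷ (Index/100) = 28452 ÷ (171.7/100)
     = 28452 ÷ 1.717 = 16570.7630

16570.76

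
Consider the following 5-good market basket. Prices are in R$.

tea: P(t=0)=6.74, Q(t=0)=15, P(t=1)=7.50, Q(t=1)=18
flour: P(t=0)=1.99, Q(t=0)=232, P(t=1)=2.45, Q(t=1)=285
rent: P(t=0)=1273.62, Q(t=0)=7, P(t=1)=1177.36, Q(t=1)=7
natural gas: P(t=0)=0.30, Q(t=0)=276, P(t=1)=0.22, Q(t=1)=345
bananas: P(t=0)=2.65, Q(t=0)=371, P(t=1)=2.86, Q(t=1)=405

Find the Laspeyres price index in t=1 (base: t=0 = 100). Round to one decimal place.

95.3

Laspeyres price index uses base-period quantities as weights.
ΣP(t=1)·Q(t=0) = 7.50×15 + 2.45×232 + 1177.36×7 + 0.22×276 + 2.86×371 = 112.5 + 568.4 + 8241.52 + 60.72 + 1061.06 = 10044.2
ΣP(t=0)·Q(t=0) = 6.74×15 + 1.99×232 + 1273.62×7 + 0.30×276 + 2.65×371 = 101.1 + 461.68 + 8915.34 + 82.8 + 983.15 = 10544.07
Index = 10044.2 / 10544.07 × 100 = 95.2592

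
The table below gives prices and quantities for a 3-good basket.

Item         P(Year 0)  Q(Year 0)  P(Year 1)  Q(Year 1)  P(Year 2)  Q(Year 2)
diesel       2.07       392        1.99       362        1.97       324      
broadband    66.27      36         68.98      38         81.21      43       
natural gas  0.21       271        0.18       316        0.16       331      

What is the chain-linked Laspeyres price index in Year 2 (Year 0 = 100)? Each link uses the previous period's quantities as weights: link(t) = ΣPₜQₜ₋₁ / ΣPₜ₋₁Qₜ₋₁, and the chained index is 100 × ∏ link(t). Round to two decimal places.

Link Year 0→Year 1:
ΣP(Year 1)Q(Year 0) = 1.99×392 + 68.98×36 + 0.18×271 = 780.08 + 2483.28 + 48.78 = 3312.14
ΣP(Year 0)Q(Year 0) = 2.07×392 + 66.27×36 + 0.21×271 = 811.44 + 2385.72 + 56.91 = 3254.07
link = 3312.14/3254.07 = 1.017845
Link Year 1→Year 2:
ΣP(Year 2)Q(Year 1) = 1.97×362 + 81.21×38 + 0.16×316 = 713.14 + 3085.98 + 50.56 = 3849.68
ΣP(Year 1)Q(Year 1) = 1.99×362 + 68.98×38 + 0.18×316 = 720.38 + 2621.24 + 56.88 = 3398.5
link = 3849.68/3398.5 = 1.132759
Chained index = 100 × 1.017845 × 1.132759 = 115.2973

115.30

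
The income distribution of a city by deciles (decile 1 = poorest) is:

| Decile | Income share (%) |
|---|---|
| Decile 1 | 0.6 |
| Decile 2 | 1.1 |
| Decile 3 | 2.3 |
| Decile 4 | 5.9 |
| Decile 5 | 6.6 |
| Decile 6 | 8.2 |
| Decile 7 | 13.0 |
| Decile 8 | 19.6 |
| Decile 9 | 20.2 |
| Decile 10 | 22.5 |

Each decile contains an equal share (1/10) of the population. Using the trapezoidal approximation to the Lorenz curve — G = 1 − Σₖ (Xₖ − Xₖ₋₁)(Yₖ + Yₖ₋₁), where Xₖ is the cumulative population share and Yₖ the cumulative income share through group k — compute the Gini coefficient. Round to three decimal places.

0.440

Cumulative income shares Yₖ: 0.0060, 0.0170, 0.0400, 0.0990, 0.1650, 0.2470, 0.3770, 0.5730, 0.7750, 1.0000
Σ (Xₖ−Xₖ₋₁)(Yₖ+Yₖ₋₁) = (1/10)(0.0060+0.0000) + (1/10)(0.0170+0.0060) + (1/10)(0.0400+0.0170) + (1/10)(0.0990+0.0400) + (1/10)(0.1650+0.0990) + (1/10)(0.2470+0.1650) + (1/10)(0.3770+0.2470) + (1/10)(0.5730+0.3770) + (1/10)(0.7750+0.5730) + (1/10)(1.0000+0.7750)
  = 0.0006 + 0.0023 + 0.0057 + 0.0139 + 0.0264 + 0.0412 + 0.0624 + 0.0950 + 0.1348 + 0.1775 = 0.5598
G = 1 − 0.5598 = 0.4402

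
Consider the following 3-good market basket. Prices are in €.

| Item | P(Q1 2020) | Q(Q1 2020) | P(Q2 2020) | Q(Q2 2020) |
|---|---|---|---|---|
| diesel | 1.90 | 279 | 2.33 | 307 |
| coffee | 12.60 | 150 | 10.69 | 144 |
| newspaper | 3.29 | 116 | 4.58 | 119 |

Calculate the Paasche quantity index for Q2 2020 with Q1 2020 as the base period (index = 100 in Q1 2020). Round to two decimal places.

100.53

Paasche quantity index uses current-period prices as weights.
ΣP(Q2 2020)·Q(Q2 2020) = 2.33×307 + 10.69×144 + 4.58×119 = 715.31 + 1539.36 + 545.02 = 2799.69
ΣP(Q2 2020)·Q(Q1 2020) = 2.33×279 + 10.69×150 + 4.58×116 = 650.07 + 1603.5 + 531.28 = 2784.85
Index = 2799.69 / 2784.85 × 100 = 100.5329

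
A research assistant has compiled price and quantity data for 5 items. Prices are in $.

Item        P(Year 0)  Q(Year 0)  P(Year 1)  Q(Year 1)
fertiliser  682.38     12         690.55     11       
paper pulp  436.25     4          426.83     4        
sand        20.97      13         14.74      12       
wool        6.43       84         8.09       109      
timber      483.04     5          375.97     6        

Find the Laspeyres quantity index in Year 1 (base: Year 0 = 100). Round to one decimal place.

99.5

Laspeyres quantity index uses base-period prices as weights.
ΣP(Year 0)·Q(Year 1) = 682.38×11 + 436.25×4 + 20.97×12 + 6.43×109 + 483.04×6 = 7506.18 + 1745 + 251.64 + 700.87 + 2898.24 = 13101.93
ΣP(Year 0)·Q(Year 0) = 682.38×12 + 436.25×4 + 20.97×13 + 6.43×84 + 483.04×5 = 8188.56 + 1745 + 272.61 + 540.12 + 2415.2 = 13161.49
Index = 13101.93 / 13161.49 × 100 = 99.5475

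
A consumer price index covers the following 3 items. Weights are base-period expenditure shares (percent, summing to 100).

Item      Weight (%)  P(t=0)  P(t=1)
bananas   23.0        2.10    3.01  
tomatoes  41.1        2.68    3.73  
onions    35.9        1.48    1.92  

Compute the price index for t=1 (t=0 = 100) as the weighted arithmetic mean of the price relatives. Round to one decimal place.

136.7

bananas: 23.0 × (3.01/2.10) = 23.0 × 1.433333 = 32.9667
tomatoes: 41.1 × (3.73/2.68) = 41.1 × 1.391791 = 57.2026
onions: 35.9 × (1.92/1.48) = 35.9 × 1.297297 = 46.5730
Index = Σ wᵢ·(p₁ᵢ/p₀ᵢ) = 32.9667 + 57.2026 + 46.5730 = 136.7423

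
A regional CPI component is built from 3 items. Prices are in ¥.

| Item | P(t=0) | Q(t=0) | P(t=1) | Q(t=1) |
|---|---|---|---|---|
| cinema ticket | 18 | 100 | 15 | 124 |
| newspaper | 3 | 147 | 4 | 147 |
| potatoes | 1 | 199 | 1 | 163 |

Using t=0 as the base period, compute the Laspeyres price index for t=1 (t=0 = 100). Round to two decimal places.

93.73

Laspeyres price index uses base-period quantities as weights.
ΣP(t=1)·Q(t=0) = 15×100 + 4×147 + 1×199 = 1500 + 588 + 199 = 2287
ΣP(t=0)·Q(t=0) = 18×100 + 3×147 + 1×199 = 1800 + 441 + 199 = 2440
Index = 2287 / 2440 × 100 = 93.7295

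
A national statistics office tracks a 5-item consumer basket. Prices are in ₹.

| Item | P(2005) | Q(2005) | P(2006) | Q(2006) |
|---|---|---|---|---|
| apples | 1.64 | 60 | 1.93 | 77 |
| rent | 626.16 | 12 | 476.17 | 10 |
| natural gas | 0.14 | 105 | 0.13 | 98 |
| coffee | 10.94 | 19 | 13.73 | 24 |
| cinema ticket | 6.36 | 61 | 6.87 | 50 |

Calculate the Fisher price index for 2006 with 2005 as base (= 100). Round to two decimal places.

79.74

Laspeyres component (base-period weights):
ΣP(2006)Q(2005) = 1.93×60 + 476.17×12 + 0.13×105 + 13.73×19 + 6.87×61 = 115.8 + 5714.04 + 13.65 + 260.87 + 419.07 = 6523.43
ΣP(2005)Q(2005) = 1.64×60 + 626.16×12 + 0.14×105 + 10.94×19 + 6.36×61 = 98.4 + 7513.92 + 14.7 + 207.86 + 387.96 = 8222.84
L = 6523.43 / 8222.84 × 100 = 79.3331
Paasche component (current-period weights):
ΣP(2006)Q(2006) = 1.93×77 + 476.17×10 + 0.13×98 + 13.73×24 + 6.87×50 = 148.61 + 4761.7 + 12.74 + 329.52 + 343.5 = 5596.07
ΣP(2005)Q(2006) = 1.64×77 + 626.16×10 + 0.14×98 + 10.94×24 + 6.36×50 = 126.28 + 6261.6 + 13.72 + 262.56 + 318 = 6982.16
P = 5596.07 / 6982.16 × 100 = 80.1481
Fisher = √(L × P) = √(79.3331 × 80.1481) = 79.7395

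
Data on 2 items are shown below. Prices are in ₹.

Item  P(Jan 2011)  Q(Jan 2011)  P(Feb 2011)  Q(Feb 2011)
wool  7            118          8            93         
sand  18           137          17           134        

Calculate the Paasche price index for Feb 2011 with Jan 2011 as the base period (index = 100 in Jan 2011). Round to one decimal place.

98.7

Paasche price index uses current-period quantities as weights.
ΣP(Feb 2011)·Q(Feb 2011) = 8×93 + 17×134 = 744 + 2278 = 3022
ΣP(Jan 2011)·Q(Feb 2011) = 7×93 + 18×134 = 651 + 2412 = 3063
Index = 3022 / 3063 × 100 = 98.6614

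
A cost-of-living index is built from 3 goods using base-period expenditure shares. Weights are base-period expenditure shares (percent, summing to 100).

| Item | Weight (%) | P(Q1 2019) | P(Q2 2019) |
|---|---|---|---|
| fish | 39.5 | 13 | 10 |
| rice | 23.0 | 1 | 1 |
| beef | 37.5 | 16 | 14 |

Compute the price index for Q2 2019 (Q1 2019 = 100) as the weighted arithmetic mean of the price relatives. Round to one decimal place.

fish: 39.5 × (10/13) = 39.5 × 0.769231 = 30.3846
rice: 23.0 × (1/1) = 23.0 × 1.000000 = 23.0000
beef: 37.5 × (14/16) = 37.5 × 0.875000 = 32.8125
Index = Σ wᵢ·(p₁ᵢ/p₀ᵢ) = 30.3846 + 23.0000 + 32.8125 = 86.1971

86.2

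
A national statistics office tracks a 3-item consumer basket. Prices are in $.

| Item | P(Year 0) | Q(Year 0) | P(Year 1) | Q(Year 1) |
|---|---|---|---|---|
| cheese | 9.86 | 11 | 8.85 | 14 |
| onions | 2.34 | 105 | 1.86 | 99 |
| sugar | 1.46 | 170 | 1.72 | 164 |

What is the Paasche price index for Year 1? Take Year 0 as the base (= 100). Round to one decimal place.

96.9

Paasche price index uses current-period quantities as weights.
ΣP(Year 1)·Q(Year 1) = 8.85×14 + 1.86×99 + 1.72×164 = 123.9 + 184.14 + 282.08 = 590.12
ΣP(Year 0)·Q(Year 1) = 9.86×14 + 2.34×99 + 1.46×164 = 138.04 + 231.66 + 239.44 = 609.14
Index = 590.12 / 609.14 × 100 = 96.8776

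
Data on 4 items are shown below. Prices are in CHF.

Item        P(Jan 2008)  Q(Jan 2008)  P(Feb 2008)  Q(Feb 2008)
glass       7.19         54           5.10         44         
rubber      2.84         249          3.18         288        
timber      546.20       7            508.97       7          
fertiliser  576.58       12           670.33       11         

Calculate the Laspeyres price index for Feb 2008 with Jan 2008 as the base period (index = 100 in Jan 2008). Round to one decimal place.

107.1

Laspeyres price index uses base-period quantities as weights.
ΣP(Feb 2008)·Q(Jan 2008) = 5.10×54 + 3.18×249 + 508.97×7 + 670.33×12 = 275.4 + 791.82 + 3562.79 + 8043.96 = 12673.97
ΣP(Jan 2008)·Q(Jan 2008) = 7.19×54 + 2.84×249 + 546.20×7 + 576.58×12 = 388.26 + 707.16 + 3823.4 + 6918.96 = 11837.78
Index = 12673.97 / 11837.78 × 100 = 107.0637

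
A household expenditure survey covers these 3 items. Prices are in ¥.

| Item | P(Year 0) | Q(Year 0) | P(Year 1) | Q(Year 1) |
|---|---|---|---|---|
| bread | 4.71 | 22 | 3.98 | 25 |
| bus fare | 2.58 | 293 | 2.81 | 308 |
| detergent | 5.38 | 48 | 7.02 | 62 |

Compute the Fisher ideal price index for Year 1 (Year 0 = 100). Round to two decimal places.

Laspeyres component (base-period weights):
ΣP(Year 1)Q(Year 0) = 3.98×22 + 2.81×293 + 7.02×48 = 87.56 + 823.33 + 336.96 = 1247.85
ΣP(Year 0)Q(Year 0) = 4.71×22 + 2.58×293 + 5.38×48 = 103.62 + 755.94 + 258.24 = 1117.8
L = 1247.85 / 1117.8 × 100 = 111.6345
Paasche component (current-period weights):
ΣP(Year 1)Q(Year 1) = 3.98×25 + 2.81×308 + 7.02×62 = 99.5 + 865.48 + 435.24 = 1400.22
ΣP(Year 0)Q(Year 1) = 4.71×25 + 2.58×308 + 5.38×62 = 117.75 + 794.64 + 333.56 = 1245.95
P = 1400.22 / 1245.95 × 100 = 112.3817
Fisher = √(L × P) = √(111.6345 × 112.3817) = 112.0075

112.01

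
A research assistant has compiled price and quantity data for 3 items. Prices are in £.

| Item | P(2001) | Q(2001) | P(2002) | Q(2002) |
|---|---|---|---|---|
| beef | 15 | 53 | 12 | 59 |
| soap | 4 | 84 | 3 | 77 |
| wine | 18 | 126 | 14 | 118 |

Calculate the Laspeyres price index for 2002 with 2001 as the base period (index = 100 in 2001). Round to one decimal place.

78.0

Laspeyres price index uses base-period quantities as weights.
ΣP(2002)·Q(2001) = 12×53 + 3×84 + 14×126 = 636 + 252 + 1764 = 2652
ΣP(2001)·Q(2001) = 15×53 + 4×84 + 18×126 = 795 + 336 + 2268 = 3399
Index = 2652 / 3399 × 100 = 78.0229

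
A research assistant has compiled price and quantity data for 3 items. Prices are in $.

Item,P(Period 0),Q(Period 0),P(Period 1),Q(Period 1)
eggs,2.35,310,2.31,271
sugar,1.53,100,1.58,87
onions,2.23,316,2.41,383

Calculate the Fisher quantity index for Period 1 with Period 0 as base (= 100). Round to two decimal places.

102.75

Laspeyres component (base-period weights):
ΣP(Period 0)Q(Period 1) = 2.35×271 + 1.53×87 + 2.23×383 = 636.85 + 133.11 + 854.09 = 1624.05
ΣP(Period 0)Q(Period 0) = 2.35×310 + 1.53×100 + 2.23×316 = 728.5 + 153 + 704.68 = 1586.18
L = 1624.05 / 1586.18 × 100 = 102.3875
Paasche component (current-period weights):
ΣP(Period 1)Q(Period 1) = 2.31×271 + 1.58×87 + 2.41×383 = 626.01 + 137.46 + 923.03 = 1686.5
ΣP(Period 1)Q(Period 0) = 2.31×310 + 1.58×100 + 2.41×316 = 716.1 + 158 + 761.56 = 1635.66
P = 1686.5 / 1635.66 × 100 = 103.1082
Fisher = √(L × P) = √(102.3875 × 103.1082) = 102.7472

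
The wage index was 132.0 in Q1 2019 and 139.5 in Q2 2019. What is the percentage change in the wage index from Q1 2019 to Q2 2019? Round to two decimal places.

Change = (139.5 − 132.0) / 132.0 × 100
       = 7.5 / 132.0 × 100 = 5.6818%

5.68%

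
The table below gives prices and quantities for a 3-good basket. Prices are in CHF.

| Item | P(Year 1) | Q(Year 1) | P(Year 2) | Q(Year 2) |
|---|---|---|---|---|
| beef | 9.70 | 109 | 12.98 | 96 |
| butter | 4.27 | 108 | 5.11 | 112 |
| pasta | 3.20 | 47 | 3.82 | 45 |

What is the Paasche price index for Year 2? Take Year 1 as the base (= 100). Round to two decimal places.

128.12

Paasche price index uses current-period quantities as weights.
ΣP(Year 2)·Q(Year 2) = 12.98×96 + 5.11×112 + 3.82×45 = 1246.08 + 572.32 + 171.9 = 1990.3
ΣP(Year 1)·Q(Year 2) = 9.70×96 + 4.27×112 + 3.20×45 = 931.2 + 478.24 + 144 = 1553.44
Index = 1990.3 / 1553.44 × 100 = 128.1221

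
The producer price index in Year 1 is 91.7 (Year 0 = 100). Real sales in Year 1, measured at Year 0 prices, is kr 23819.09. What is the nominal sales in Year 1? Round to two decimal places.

Nominal = Real × (Index/100) = 23819.09 × (91.7/100)
        = 23819.09 × 0.917 = 21842.1055

21842.11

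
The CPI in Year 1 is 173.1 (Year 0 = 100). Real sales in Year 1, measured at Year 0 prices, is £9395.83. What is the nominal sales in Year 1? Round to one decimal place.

Nominal = Real × (Index/100) = 9395.83 × (173.1/100)
        = 9395.83 × 1.731 = 16264.1817

16264.2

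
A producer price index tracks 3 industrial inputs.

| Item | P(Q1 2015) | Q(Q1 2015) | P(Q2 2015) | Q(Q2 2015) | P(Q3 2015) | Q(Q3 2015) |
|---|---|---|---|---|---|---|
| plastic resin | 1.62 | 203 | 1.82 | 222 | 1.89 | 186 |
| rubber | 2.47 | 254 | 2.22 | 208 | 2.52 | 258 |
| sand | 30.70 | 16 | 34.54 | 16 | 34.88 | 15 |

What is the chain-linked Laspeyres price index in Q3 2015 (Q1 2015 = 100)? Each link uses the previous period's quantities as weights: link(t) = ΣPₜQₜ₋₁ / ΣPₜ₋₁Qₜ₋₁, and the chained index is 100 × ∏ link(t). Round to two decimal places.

108.70

Link Q1 2015→Q2 2015:
ΣP(Q2 2015)Q(Q1 2015) = 1.82×203 + 2.22×254 + 34.54×16 = 369.46 + 563.88 + 552.64 = 1485.98
ΣP(Q1 2015)Q(Q1 2015) = 1.62×203 + 2.47×254 + 30.70×16 = 328.86 + 627.38 + 491.2 = 1447.44
link = 1485.98/1447.44 = 1.026626
Link Q2 2015→Q3 2015:
ΣP(Q3 2015)Q(Q2 2015) = 1.89×222 + 2.52×208 + 34.88×16 = 419.58 + 524.16 + 558.08 = 1501.82
ΣP(Q2 2015)Q(Q2 2015) = 1.82×222 + 2.22×208 + 34.54×16 = 404.04 + 461.76 + 552.64 = 1418.44
link = 1501.82/1418.44 = 1.058783
Chained index = 100 × 1.026626 × 1.058783 = 108.6974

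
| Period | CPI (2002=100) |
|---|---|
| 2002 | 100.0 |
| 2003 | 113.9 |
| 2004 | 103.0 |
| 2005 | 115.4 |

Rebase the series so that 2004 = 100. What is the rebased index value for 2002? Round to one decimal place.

Rebased(2002) = 100.0 / 103.0 × 100 = 97.0874

97.1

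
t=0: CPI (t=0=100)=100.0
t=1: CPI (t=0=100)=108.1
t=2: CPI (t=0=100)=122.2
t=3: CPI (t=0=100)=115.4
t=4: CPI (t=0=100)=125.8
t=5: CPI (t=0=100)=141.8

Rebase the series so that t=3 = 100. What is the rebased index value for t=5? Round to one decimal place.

Rebased(t=5) = 141.8 / 115.4 × 100 = 122.8769

122.9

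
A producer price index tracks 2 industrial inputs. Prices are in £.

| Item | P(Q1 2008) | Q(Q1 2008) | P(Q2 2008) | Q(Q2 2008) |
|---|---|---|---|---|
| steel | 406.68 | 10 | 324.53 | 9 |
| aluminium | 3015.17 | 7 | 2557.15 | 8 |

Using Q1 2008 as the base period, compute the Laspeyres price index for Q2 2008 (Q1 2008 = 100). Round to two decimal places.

Laspeyres price index uses base-period quantities as weights.
ΣP(Q2 2008)·Q(Q1 2008) = 324.53×10 + 2557.15×7 = 3245.3 + 17900.05 = 21145.35
ΣP(Q1 2008)·Q(Q1 2008) = 406.68×10 + 3015.17×7 = 4066.8 + 21106.19 = 25172.99
Index = 21145.35 / 25172.99 × 100 = 84.0002

84.00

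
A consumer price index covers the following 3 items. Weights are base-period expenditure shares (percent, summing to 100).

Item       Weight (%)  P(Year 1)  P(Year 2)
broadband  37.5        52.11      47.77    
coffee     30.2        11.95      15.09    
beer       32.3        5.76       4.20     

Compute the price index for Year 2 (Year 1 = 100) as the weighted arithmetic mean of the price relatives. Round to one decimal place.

96.1

broadband: 37.5 × (47.77/52.11) = 37.5 × 0.916715 = 34.3768
coffee: 30.2 × (15.09/11.95) = 30.2 × 1.262762 = 38.1354
beer: 32.3 × (4.20/5.76) = 32.3 × 0.729167 = 23.5521
Index = Σ wᵢ·(p₁ᵢ/p₀ᵢ) = 34.3768 + 38.1354 + 23.5521 = 96.0643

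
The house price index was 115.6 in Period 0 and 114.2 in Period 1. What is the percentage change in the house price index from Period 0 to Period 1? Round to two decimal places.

-1.21%

Change = (114.2 − 115.6) / 115.6 × 100
       = -1.4 / 115.6 × 100 = -1.2111%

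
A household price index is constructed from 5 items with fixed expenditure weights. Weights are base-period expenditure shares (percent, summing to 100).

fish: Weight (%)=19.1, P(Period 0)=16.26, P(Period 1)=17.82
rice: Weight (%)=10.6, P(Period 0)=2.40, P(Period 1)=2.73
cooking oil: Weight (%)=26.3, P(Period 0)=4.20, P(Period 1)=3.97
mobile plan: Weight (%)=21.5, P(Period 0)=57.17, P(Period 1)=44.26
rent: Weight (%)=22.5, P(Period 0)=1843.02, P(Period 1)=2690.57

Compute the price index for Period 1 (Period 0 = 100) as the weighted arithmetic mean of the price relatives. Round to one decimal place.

fish: 19.1 × (17.82/16.26) = 19.1 × 1.095941 = 20.9325
rice: 10.6 × (2.73/2.40) = 10.6 × 1.137500 = 12.0575
cooking oil: 26.3 × (3.97/4.20) = 26.3 × 0.945238 = 24.8598
mobile plan: 21.5 × (44.26/57.17) = 21.5 × 0.774182 = 16.6449
rent: 22.5 × (2690.57/1843.02) = 22.5 × 1.459870 = 32.8471
Index = Σ wᵢ·(p₁ᵢ/p₀ᵢ) = 20.9325 + 12.0575 + 24.8598 + 16.6449 + 32.8471 = 107.3417

107.3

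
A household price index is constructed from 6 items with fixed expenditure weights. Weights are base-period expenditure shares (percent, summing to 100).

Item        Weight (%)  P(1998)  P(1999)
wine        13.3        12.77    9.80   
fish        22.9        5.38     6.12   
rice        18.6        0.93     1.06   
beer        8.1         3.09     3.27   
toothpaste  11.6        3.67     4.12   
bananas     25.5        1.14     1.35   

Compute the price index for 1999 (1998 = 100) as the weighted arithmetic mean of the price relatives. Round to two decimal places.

wine: 13.3 × (9.80/12.77) = 13.3 × 0.767424 = 10.2067
fish: 22.9 × (6.12/5.38) = 22.9 × 1.137546 = 26.0498
rice: 18.6 × (1.06/0.93) = 18.6 × 1.139785 = 21.2000
beer: 8.1 × (3.27/3.09) = 8.1 × 1.058252 = 8.5718
toothpaste: 11.6 × (4.12/3.67) = 11.6 × 1.122616 = 13.0223
bananas: 25.5 × (1.35/1.14) = 25.5 × 1.184211 = 30.1974
Index = Σ wᵢ·(p₁ᵢ/p₀ᵢ) = 10.2067 + 26.0498 + 21.2000 + 8.5718 + 13.0223 + 30.1974 = 109.2481

109.25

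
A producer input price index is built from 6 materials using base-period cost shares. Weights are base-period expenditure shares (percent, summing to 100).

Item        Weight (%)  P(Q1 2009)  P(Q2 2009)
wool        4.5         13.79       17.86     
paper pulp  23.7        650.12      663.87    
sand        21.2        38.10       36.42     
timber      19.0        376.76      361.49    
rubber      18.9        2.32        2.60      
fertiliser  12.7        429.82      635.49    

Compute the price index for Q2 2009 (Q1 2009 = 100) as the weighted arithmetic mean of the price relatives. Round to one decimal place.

108.5

wool: 4.5 × (17.86/13.79) = 4.5 × 1.295141 = 5.8281
paper pulp: 23.7 × (663.87/650.12) = 23.7 × 1.021150 = 24.2013
sand: 21.2 × (36.42/38.10) = 21.2 × 0.955906 = 20.2652
timber: 19.0 × (361.49/376.76) = 19.0 × 0.959470 = 18.2299
rubber: 18.9 × (2.60/2.32) = 18.9 × 1.120690 = 21.1810
fertiliser: 12.7 × (635.49/429.82) = 12.7 × 1.478503 = 18.7770
Index = Σ wᵢ·(p₁ᵢ/p₀ᵢ) = 5.8281 + 24.2013 + 20.2652 + 18.2299 + 21.1810 + 18.7770 = 108.4825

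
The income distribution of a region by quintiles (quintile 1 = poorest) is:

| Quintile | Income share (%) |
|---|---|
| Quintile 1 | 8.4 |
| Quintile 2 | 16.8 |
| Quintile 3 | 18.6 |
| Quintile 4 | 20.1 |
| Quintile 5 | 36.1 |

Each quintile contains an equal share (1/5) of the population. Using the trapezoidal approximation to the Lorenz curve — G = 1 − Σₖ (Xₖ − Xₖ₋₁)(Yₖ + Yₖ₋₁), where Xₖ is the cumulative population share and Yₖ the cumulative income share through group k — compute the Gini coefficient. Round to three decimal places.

Cumulative income shares Yₖ: 0.0840, 0.2520, 0.4380, 0.6390, 1.0000
Σ (Xₖ−Xₖ₋₁)(Yₖ+Yₖ₋₁) = (1/5)(0.0840+0.0000) + (1/5)(0.2520+0.0840) + (1/5)(0.4380+0.2520) + (1/5)(0.6390+0.4380) + (1/5)(1.0000+0.6390)
  = 0.0168 + 0.0672 + 0.1380 + 0.2154 + 0.3278 = 0.7652
G = 1 − 0.7652 = 0.2348

0.235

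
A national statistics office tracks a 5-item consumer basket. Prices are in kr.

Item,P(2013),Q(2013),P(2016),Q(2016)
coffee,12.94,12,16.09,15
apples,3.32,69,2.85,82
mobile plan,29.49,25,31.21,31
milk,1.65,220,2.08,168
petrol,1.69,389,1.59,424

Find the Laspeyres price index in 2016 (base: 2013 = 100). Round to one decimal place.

Laspeyres price index uses base-period quantities as weights.
ΣP(2016)·Q(2013) = 16.09×12 + 2.85×69 + 31.21×25 + 2.08×220 + 1.59×389 = 193.08 + 196.65 + 780.25 + 457.6 + 618.51 = 2246.09
ΣP(2013)·Q(2013) = 12.94×12 + 3.32×69 + 29.49×25 + 1.65×220 + 1.69×389 = 155.28 + 229.08 + 737.25 + 363 + 657.41 = 2142.02
Index = 2246.09 / 2142.02 × 100 = 104.8585

104.9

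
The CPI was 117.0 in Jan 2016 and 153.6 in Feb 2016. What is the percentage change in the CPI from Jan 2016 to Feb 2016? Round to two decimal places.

31.28%

Change = (153.6 − 117.0) / 117.0 × 100
       = 36.6 / 117.0 × 100 = 31.2821%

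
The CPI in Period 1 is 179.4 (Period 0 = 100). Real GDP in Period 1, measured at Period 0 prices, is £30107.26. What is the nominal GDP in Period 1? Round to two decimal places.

54012.42

Nominal = Real × (Index/100) = 30107.26 × (179.4/100)
        = 30107.26 × 1.794 = 54012.4244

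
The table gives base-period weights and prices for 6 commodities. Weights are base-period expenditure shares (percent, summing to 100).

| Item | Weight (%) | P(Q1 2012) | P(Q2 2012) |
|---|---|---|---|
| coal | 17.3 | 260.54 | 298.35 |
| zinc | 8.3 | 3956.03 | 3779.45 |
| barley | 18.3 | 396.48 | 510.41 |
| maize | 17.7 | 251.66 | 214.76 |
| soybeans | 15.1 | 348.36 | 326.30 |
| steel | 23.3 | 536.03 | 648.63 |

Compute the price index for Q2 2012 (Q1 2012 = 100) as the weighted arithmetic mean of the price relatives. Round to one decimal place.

coal: 17.3 × (298.35/260.54) = 17.3 × 1.145122 = 19.8106
zinc: 8.3 × (3779.45/3956.03) = 8.3 × 0.955364 = 7.9295
barley: 18.3 × (510.41/396.48) = 18.3 × 1.287354 = 23.5586
maize: 17.7 × (214.76/251.66) = 17.7 × 0.853374 = 15.1047
soybeans: 15.1 × (326.30/348.36) = 15.1 × 0.936675 = 14.1438
steel: 23.3 × (648.63/536.03) = 23.3 × 1.210063 = 28.1945
Index = Σ wᵢ·(p₁ᵢ/p₀ᵢ) = 19.8106 + 7.9295 + 23.5586 + 15.1047 + 14.1438 + 28.1945 = 108.7417

108.7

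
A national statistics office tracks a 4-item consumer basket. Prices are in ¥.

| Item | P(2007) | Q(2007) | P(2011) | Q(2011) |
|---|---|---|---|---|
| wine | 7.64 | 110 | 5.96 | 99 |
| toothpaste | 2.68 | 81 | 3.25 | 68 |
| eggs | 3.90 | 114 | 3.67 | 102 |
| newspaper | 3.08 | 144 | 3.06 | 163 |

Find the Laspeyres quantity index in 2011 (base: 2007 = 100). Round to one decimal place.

94.5

Laspeyres quantity index uses base-period prices as weights.
ΣP(2007)·Q(2011) = 7.64×99 + 2.68×68 + 3.90×102 + 3.08×163 = 756.36 + 182.24 + 397.8 + 502.04 = 1838.44
ΣP(2007)·Q(2007) = 7.64×110 + 2.68×81 + 3.90×114 + 3.08×144 = 840.4 + 217.08 + 444.6 + 443.52 = 1945.6
Index = 1838.44 / 1945.6 × 100 = 94.4922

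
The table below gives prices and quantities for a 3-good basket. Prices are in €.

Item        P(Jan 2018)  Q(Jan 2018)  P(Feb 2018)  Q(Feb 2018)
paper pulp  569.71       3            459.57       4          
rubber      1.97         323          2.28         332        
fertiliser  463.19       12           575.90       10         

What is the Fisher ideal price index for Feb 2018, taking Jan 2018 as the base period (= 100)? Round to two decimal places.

112.30

Laspeyres component (base-period weights):
ΣP(Feb 2018)Q(Jan 2018) = 459.57×3 + 2.28×323 + 575.90×12 = 1378.71 + 736.44 + 6910.8 = 9025.95
ΣP(Jan 2018)Q(Jan 2018) = 569.71×3 + 1.97×323 + 463.19×12 = 1709.13 + 636.31 + 5558.28 = 7903.72
L = 9025.95 / 7903.72 × 100 = 114.1988
Paasche component (current-period weights):
ΣP(Feb 2018)Q(Feb 2018) = 459.57×4 + 2.28×332 + 575.90×10 = 1838.28 + 756.96 + 5759 = 8354.24
ΣP(Jan 2018)Q(Feb 2018) = 569.71×4 + 1.97×332 + 463.19×10 = 2278.84 + 654.04 + 4631.9 = 7564.78
P = 8354.24 / 7564.78 × 100 = 110.4360
Fisher = √(L × P) = √(114.1988 × 110.4360) = 112.3016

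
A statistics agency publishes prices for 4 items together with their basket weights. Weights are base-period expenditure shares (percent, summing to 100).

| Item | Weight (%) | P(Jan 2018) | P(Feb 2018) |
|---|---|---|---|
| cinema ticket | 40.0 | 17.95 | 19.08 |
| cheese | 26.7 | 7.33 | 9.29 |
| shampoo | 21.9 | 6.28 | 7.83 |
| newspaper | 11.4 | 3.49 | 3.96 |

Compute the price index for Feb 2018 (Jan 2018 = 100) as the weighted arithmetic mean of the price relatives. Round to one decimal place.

cinema ticket: 40.0 × (19.08/17.95) = 40.0 × 1.062953 = 42.5181
cheese: 26.7 × (9.29/7.33) = 26.7 × 1.267394 = 33.8394
shampoo: 21.9 × (7.83/6.28) = 21.9 × 1.246815 = 27.3053
newspaper: 11.4 × (3.96/3.49) = 11.4 × 1.134670 = 12.9352
Index = Σ wᵢ·(p₁ᵢ/p₀ᵢ) = 42.5181 + 33.8394 + 27.3053 + 12.9352 = 116.5980

116.6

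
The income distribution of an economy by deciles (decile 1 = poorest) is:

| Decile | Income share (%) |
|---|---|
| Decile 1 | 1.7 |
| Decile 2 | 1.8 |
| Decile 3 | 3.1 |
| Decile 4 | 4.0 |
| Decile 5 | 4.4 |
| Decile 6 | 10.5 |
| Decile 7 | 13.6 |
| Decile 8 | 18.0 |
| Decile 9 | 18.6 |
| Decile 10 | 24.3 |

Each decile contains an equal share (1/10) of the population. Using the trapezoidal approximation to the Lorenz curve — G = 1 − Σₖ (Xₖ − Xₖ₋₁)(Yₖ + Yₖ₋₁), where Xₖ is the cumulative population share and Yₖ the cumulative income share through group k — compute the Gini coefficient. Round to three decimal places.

0.430

Cumulative income shares Yₖ: 0.0170, 0.0350, 0.0660, 0.1060, 0.1500, 0.2550, 0.3910, 0.5710, 0.7570, 1.0000
Σ (Xₖ−Xₖ₋₁)(Yₖ+Yₖ₋₁) = (1/10)(0.0170+0.0000) + (1/10)(0.0350+0.0170) + (1/10)(0.0660+0.0350) + (1/10)(0.1060+0.0660) + (1/10)(0.1500+0.1060) + (1/10)(0.2550+0.1500) + (1/10)(0.3910+0.2550) + (1/10)(0.5710+0.3910) + (1/10)(0.7570+0.5710) + (1/10)(1.0000+0.7570)
  = 0.0017 + 0.0052 + 0.0101 + 0.0172 + 0.0256 + 0.0405 + 0.0646 + 0.0962 + 0.1328 + 0.1757 = 0.5696
G = 1 − 0.5696 = 0.4304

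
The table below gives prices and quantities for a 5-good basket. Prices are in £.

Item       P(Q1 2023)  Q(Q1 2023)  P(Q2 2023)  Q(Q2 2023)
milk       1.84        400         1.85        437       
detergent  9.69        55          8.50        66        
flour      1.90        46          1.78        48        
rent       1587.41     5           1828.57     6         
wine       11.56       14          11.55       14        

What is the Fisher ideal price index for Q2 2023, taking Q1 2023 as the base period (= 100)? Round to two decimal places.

Laspeyres component (base-period weights):
ΣP(Q2 2023)Q(Q1 2023) = 1.85×400 + 8.50×55 + 1.78×46 + 1828.57×5 + 11.55×14 = 740 + 467.5 + 81.88 + 9142.85 + 161.7 = 10593.93
ΣP(Q1 2023)Q(Q1 2023) = 1.84×400 + 9.69×55 + 1.90×46 + 1587.41×5 + 11.56×14 = 736 + 532.95 + 87.4 + 7937.05 + 161.84 = 9455.24
L = 10593.93 / 9455.24 × 100 = 112.0430
Paasche component (current-period weights):
ΣP(Q2 2023)Q(Q2 2023) = 1.85×437 + 8.50×66 + 1.78×48 + 1828.57×6 + 11.55×14 = 808.45 + 561 + 85.44 + 10971.42 + 161.7 = 12588.01
ΣP(Q1 2023)Q(Q2 2023) = 1.84×437 + 9.69×66 + 1.90×48 + 1587.41×6 + 11.56×14 = 804.08 + 639.54 + 91.2 + 9524.46 + 161.84 = 11221.12
P = 12588.01 / 11221.12 × 100 = 112.1814
Fisher = √(L × P) = √(112.0430 × 112.1814) = 112.1122

112.11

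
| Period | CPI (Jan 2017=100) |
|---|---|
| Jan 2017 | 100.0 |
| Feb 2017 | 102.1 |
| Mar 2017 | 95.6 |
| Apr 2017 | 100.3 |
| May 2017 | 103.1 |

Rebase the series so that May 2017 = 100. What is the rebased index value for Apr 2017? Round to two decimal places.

Rebased(Apr 2017) = 100.3 / 103.1 × 100 = 97.2842

97.28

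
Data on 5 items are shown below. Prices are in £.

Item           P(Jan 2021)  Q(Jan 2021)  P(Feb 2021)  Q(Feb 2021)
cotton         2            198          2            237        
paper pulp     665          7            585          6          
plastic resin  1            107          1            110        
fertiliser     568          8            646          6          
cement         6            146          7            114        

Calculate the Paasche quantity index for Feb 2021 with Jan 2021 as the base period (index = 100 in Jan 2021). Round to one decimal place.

81.3

Paasche quantity index uses current-period prices as weights.
ΣP(Feb 2021)·Q(Feb 2021) = 2×237 + 585×6 + 1×110 + 646×6 + 7×114 = 474 + 3510 + 110 + 3876 + 798 = 8768
ΣP(Feb 2021)·Q(Jan 2021) = 2×198 + 585×7 + 1×107 + 646×8 + 7×146 = 396 + 4095 + 107 + 5168 + 1022 = 10788
Index = 8768 / 10788 × 100 = 81.2755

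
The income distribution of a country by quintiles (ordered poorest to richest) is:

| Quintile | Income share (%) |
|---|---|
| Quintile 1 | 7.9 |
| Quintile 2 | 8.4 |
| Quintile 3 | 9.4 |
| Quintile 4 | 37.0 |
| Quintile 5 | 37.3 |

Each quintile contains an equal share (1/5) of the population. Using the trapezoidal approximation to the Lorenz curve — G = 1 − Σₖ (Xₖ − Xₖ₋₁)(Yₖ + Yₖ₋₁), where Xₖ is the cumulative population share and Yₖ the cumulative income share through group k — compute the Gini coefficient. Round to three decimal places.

0.350

Cumulative income shares Yₖ: 0.0790, 0.1630, 0.2570, 0.6270, 1.0000
Σ (Xₖ−Xₖ₋₁)(Yₖ+Yₖ₋₁) = (1/5)(0.0790+0.0000) + (1/5)(0.1630+0.0790) + (1/5)(0.2570+0.1630) + (1/5)(0.6270+0.2570) + (1/5)(1.0000+0.6270)
  = 0.0158 + 0.0484 + 0.0840 + 0.1768 + 0.3254 = 0.6504
G = 1 − 0.6504 = 0.3496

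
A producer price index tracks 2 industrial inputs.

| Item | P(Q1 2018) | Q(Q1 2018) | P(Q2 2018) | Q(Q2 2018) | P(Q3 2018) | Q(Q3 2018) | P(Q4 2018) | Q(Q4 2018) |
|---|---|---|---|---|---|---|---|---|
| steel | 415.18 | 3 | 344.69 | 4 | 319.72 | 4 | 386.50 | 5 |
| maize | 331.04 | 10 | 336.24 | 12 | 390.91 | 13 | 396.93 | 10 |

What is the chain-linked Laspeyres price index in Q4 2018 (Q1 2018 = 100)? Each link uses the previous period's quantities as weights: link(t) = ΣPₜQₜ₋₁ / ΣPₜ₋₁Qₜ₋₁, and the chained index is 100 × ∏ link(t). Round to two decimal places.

Link Q1 2018→Q2 2018:
ΣP(Q2 2018)Q(Q1 2018) = 344.69×3 + 336.24×10 = 1034.07 + 3362.4 = 4396.47
ΣP(Q1 2018)Q(Q1 2018) = 415.18×3 + 331.04×10 = 1245.54 + 3310.4 = 4555.94
link = 4396.47/4555.94 = 0.964997
Link Q2 2018→Q3 2018:
ΣP(Q3 2018)Q(Q2 2018) = 319.72×4 + 390.91×12 = 1278.88 + 4690.92 = 5969.8
ΣP(Q2 2018)Q(Q2 2018) = 344.69×4 + 336.24×12 = 1378.76 + 4034.88 = 5413.64
link = 5969.8/5413.64 = 1.102733
Link Q3 2018→Q4 2018:
ΣP(Q4 2018)Q(Q3 2018) = 386.50×4 + 396.93×13 = 1546 + 5160.09 = 6706.09
ΣP(Q3 2018)Q(Q3 2018) = 319.72×4 + 390.91×13 = 1278.88 + 5081.83 = 6360.71
link = 6706.09/6360.71 = 1.054299
Chained index = 100 × 0.964997 × 1.102733 × 1.054299 = 112.1916

112.19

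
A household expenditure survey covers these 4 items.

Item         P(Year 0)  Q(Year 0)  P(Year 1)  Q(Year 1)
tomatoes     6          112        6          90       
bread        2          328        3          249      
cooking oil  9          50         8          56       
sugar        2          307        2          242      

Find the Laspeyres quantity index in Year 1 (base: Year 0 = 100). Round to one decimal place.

Laspeyres quantity index uses base-period prices as weights.
ΣP(Year 0)·Q(Year 1) = 6×90 + 2×249 + 9×56 + 2×242 = 540 + 498 + 504 + 484 = 2026
ΣP(Year 0)·Q(Year 0) = 6×112 + 2×328 + 9×50 + 2×307 = 672 + 656 + 450 + 614 = 2392
Index = 2026 / 2392 × 100 = 84.6990

84.7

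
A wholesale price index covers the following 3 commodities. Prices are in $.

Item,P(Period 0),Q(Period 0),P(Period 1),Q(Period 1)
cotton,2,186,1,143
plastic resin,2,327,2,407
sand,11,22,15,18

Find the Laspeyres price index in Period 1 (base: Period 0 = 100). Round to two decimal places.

Laspeyres price index uses base-period quantities as weights.
ΣP(Period 1)·Q(Period 0) = 1×186 + 2×327 + 15×22 = 186 + 654 + 330 = 1170
ΣP(Period 0)·Q(Period 0) = 2×186 + 2×327 + 11×22 = 372 + 654 + 242 = 1268
Index = 1170 / 1268 × 100 = 92.2713

92.27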